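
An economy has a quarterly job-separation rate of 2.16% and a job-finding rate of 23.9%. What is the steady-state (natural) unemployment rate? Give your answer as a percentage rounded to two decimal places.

Steady-state unemployment rate ≈ 8.29%.

At steady state the flows balance: s·E = f·U, so U/(E+U) = s/(s+f).
u* = 2.16 / (2.16 + 23.9) = 2.16 / 26.06 = 8.29%.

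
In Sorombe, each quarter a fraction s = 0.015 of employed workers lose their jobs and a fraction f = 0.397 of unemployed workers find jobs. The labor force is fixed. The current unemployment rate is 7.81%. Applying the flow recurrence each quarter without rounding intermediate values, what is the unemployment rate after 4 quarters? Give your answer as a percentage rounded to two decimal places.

Unemployment rate after four quarters ≈ 4.14%.

With a fixed labor force, u_{t+1} = u_t + s·(1−u_t) − f·u_t = u_t·(1−s−f) + s.
Here 1−s−f = 0.588 and s = 0.015.
u_1 = 0.078100 × 0.588 + 0.015 = 0.060923.
u_2 = 0.060923 × 0.588 + 0.015 = 0.050823.
u_3 = 0.050823 × 0.588 + 0.015 = 0.044884.
u_4 = 0.044884 × 0.588 + 0.015 = 0.041392.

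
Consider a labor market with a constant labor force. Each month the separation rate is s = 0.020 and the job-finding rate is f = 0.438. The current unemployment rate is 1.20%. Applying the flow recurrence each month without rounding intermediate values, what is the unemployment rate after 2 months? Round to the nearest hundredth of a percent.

With a fixed labor force, u_{t+1} = u_t + s·(1−u_t) − f·u_t = u_t·(1−s−f) + s.
Here 1−s−f = 0.542 and s = 0.020.
u_1 = 0.012000 × 0.542 + 0.020 = 0.026504.
u_2 = 0.026504 × 0.542 + 0.020 = 0.034365.

Unemployment rate after two months ≈ 3.44%.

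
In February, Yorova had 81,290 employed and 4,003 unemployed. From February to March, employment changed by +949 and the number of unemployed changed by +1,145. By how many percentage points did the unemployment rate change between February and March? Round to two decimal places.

The unemployment rate changed by +1.20 percentage points.

February: labor force = 81,290 + 4,003 = 85,293; u = 4,003/85,293 = 4.69%.
March: labor force = 82,239 + 5,148 = 87,387; u = 5,148/87,387 = 5.89%.
Change = 5.89% − 4.69% = +1.20 pp.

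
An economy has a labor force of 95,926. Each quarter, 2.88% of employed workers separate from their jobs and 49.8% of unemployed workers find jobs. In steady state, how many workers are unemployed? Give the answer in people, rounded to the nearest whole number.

Steady-state unemployment rate u* = s/(s+f) = 2.88/(2.88+49.8) = 0.054670.
Unemployed = u* × labor force = 0.054670 × 95,926 ≈ 5,244.

About 5,244 are unemployed in steady state.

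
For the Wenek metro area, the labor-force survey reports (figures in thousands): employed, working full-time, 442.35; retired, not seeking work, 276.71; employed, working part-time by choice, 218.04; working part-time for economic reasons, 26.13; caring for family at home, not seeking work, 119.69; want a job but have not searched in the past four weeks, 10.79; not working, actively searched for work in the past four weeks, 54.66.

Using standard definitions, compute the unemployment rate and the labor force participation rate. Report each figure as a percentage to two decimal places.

Employed = 442.35 + 218.04 + 26.13 = 686.52 thousand (anyone who worked, including part-time for economic reasons, counts as employed).
Unemployed = 54.66 thousand.
Labor force = 686.52 + 54.66 = 741.18 thousand.
Not in labor force = 276.71 + 119.69 + 10.79 = 407.19 thousand (those not working and not actively searching are outside the labor force — including those who want a job but have given up searching).
Civilian working-age population = 741.18 + 407.19 = 1,148.37 thousand.
Unemployment rate = 54.66 / 741.18 = 7.37%.
Labor force participation rate = 741.18 / 1,148.37 = 64.54%.

Unemployment rate ≈ 7.37%; labor force participation rate ≈ 64.54%.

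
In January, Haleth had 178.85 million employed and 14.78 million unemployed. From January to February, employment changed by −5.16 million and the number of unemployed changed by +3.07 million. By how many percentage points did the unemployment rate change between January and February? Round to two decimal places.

The unemployment rate changed by +1.69 percentage points.

January: labor force = 178.85 + 14.78 = 193.63; u = 14.78/193.63 = 7.63%.
February: labor force = 173.69 + 17.85 = 191.54; u = 17.85/191.54 = 9.32%.
Change = 9.32% − 7.63% = +1.69 pp.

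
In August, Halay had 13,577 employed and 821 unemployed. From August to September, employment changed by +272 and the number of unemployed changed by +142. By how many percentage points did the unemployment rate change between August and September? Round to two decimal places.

August: labor force = 13,577 + 821 = 14,398; u = 821/14,398 = 5.70%.
September: labor force = 13,849 + 963 = 14,812; u = 963/14,812 = 6.50%.
Change = 6.50% − 5.70% = +0.80 pp.

The unemployment rate changed by +0.80 percentage points.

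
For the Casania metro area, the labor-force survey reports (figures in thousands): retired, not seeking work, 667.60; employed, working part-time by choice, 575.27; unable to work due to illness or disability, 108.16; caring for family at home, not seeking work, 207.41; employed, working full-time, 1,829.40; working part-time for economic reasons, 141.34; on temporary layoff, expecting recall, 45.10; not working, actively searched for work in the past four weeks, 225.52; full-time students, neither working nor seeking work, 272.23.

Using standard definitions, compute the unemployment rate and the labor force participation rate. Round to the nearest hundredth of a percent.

Unemployment rate ≈ 9.61%; labor force participation rate ≈ 69.17%.

Employed = 575.27 + 1,829.40 + 141.34 = 2,546.01 thousand (anyone who worked, including part-time for economic reasons, counts as employed).
Unemployed = 45.10 + 225.52 = 270.62 thousand (jobless and actively searching, or on temporary layoff).
Labor force = 2,546.01 + 270.62 = 2,816.63 thousand.
Not in labor force = 667.60 + 108.16 + 207.41 + 272.23 = 1,255.40 thousand (those not working and not actively searching are outside the labor force).
Civilian working-age population = 2,816.63 + 1,255.40 = 4,072.03 thousand.
Unemployment rate = 270.62 / 2,816.63 = 9.61%.
Labor force participation rate = 2,816.63 / 4,072.03 = 69.17%.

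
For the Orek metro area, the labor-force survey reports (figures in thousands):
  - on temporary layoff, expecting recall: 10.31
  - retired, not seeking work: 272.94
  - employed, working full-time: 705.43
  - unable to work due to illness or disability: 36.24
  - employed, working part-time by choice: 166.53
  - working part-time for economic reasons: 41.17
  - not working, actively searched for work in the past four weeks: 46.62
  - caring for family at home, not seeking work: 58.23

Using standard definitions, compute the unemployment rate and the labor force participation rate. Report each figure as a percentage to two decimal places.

Employed = 705.43 + 166.53 + 41.17 = 913.13 thousand (anyone who worked, including part-time for economic reasons, counts as employed).
Unemployed = 10.31 + 46.62 = 56.93 thousand (jobless and actively searching, or on temporary layoff).
Labor force = 913.13 + 56.93 = 970.06 thousand.
Not in labor force = 272.94 + 36.24 + 58.23 = 367.41 thousand (those not working and not actively searching are outside the labor force).
Civilian working-age population = 970.06 + 367.41 = 1,337.47 thousand.
Unemployment rate = 56.93 / 970.06 = 5.87%.
Labor force participation rate = 970.06 / 1,337.47 = 72.53%.

Unemployment rate ≈ 5.87%; labor force participation rate ≈ 72.53%.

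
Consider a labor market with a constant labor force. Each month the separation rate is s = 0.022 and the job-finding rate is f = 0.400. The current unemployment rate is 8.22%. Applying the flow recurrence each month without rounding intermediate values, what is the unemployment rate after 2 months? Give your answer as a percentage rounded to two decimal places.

Unemployment rate after two months ≈ 6.22%.

With a fixed labor force, u_{t+1} = u_t + s·(1−u_t) − f·u_t = u_t·(1−s−f) + s.
Here 1−s−f = 0.578 and s = 0.022.
u_1 = 0.082200 × 0.578 + 0.022 = 0.069512.
u_2 = 0.069512 × 0.578 + 0.022 = 0.062178.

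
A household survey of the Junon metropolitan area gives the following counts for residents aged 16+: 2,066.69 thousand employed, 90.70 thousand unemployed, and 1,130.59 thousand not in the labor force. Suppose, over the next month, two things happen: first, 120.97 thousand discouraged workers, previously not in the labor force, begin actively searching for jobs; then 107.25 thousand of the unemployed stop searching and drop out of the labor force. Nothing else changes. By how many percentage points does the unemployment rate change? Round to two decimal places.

The unemployment rate changes by +0.61 percentage points.

Initially, labor force = 2,066.69 + 90.70 = 2,157.39 thousand, so u = 90.70/2,157.39 = 4.20%.
After the first change, unemployed and labor force both rise by 120.97 → E = 2,066.69, U = 211.67, labor force = 2,278.36 thousand.
After the second change, unemployed and labor force both fall by 107.25 → E = 2,066.69, U = 104.42, labor force = 2,171.11 thousand.
New unemployment rate = 104.42 / 2,171.11 = 4.81%.
Change = 4.81% − 4.20% = +0.61 percentage points.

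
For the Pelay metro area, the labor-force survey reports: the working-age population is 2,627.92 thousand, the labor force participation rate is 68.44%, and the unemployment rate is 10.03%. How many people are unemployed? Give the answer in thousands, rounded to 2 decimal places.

About 180.39 thousand are unemployed.

Labor force = 0.6844 × 2,627.92 = 1,798.55 thousand.
Unemployed = 0.1003 × 1,798.55 ≈ 180.39 thousand.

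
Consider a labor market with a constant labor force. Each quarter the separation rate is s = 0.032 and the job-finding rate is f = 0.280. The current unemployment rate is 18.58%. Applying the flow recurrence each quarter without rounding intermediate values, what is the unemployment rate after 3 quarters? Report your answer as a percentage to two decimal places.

With a fixed labor force, u_{t+1} = u_t + s·(1−u_t) − f·u_t = u_t·(1−s−f) + s.
Here 1−s−f = 0.688 and s = 0.032.
u_1 = 0.185800 × 0.688 + 0.032 = 0.159830.
u_2 = 0.159830 × 0.688 + 0.032 = 0.141963.
u_3 = 0.141963 × 0.688 + 0.032 = 0.129671.

Unemployment rate after three quarters ≈ 12.97%.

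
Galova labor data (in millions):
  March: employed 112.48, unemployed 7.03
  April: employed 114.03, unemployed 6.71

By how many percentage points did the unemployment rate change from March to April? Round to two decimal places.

The unemployment rate changed by −0.32 percentage points.

March: labor force = 112.48 + 7.03 = 119.51; u = 7.03/119.51 = 5.88%.
April: labor force = 114.03 + 6.71 = 120.74; u = 6.71/120.74 = 5.56%.
Change = 5.56% − 5.88% = −0.32 pp.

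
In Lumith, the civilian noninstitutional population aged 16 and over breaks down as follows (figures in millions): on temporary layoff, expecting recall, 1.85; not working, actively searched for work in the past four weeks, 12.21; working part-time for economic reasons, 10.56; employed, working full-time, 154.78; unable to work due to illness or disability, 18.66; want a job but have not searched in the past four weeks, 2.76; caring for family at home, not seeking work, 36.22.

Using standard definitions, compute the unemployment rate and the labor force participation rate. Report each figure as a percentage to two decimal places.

Unemployment rate ≈ 7.84%; labor force participation rate ≈ 75.68%.

Employed = 10.56 + 154.78 = 165.34 million (anyone who worked, including part-time for economic reasons, counts as employed).
Unemployed = 1.85 + 12.21 = 14.06 million (jobless and actively searching, or on temporary layoff).
Labor force = 165.34 + 14.06 = 179.40 million.
Not in labor force = 18.66 + 2.76 + 36.22 = 57.64 million (those not working and not actively searching are outside the labor force — including those who want a job but have given up searching).
Civilian working-age population = 179.40 + 57.64 = 237.04 million.
Unemployment rate = 14.06 / 179.40 = 7.84%.
Labor force participation rate = 179.40 / 237.04 = 75.68%.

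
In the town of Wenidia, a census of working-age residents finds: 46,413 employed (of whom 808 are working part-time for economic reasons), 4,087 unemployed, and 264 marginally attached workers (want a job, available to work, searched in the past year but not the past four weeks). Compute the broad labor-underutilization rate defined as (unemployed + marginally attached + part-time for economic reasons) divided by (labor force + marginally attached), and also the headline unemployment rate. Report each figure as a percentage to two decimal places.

Labor force = 46,413 + 4,087 = 50,500.
Numerator = 4,087 + 264 + 808 = 5,159.
Denominator = 50,500 + 264 = 50,764.
Broad rate = 5,159 / 50,764 = 10.16%.
Headline unemployment rate = 4,087 / 50,500 = 8.09%.

Broad underutilization rate ≈ 10.16%; headline unemployment rate ≈ 8.09%.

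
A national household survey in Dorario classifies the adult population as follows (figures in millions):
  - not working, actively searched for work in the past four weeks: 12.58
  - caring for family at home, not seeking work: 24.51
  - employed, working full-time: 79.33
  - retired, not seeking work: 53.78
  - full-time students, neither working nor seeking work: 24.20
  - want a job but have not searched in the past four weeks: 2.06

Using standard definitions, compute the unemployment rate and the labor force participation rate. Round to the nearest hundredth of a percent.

Unemployment rate ≈ 13.69%; labor force participation rate ≈ 46.78%.

Employed = 79.33 million.
Unemployed = 12.58 million.
Labor force = 79.33 + 12.58 = 91.91 million.
Not in labor force = 24.51 + 53.78 + 24.20 + 2.06 = 104.55 million (those not working and not actively searching are outside the labor force — including those who want a job but have given up searching).
Civilian working-age population = 91.91 + 104.55 = 196.46 million.
Unemployment rate = 12.58 / 91.91 = 13.69%.
Labor force participation rate = 91.91 / 196.46 = 46.78%.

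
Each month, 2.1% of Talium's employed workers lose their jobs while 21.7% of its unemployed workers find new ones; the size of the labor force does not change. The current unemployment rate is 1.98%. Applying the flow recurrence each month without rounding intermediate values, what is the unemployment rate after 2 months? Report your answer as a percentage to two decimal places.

With a fixed labor force, u_{t+1} = u_t + s·(1−u_t) − f·u_t = u_t·(1−s−f) + s.
Here 1−s−f = 0.762 and s = 0.021.
u_1 = 0.019800 × 0.762 + 0.021 = 0.036088.
u_2 = 0.036088 × 0.762 + 0.021 = 0.048499.

Unemployment rate after two months ≈ 4.85%.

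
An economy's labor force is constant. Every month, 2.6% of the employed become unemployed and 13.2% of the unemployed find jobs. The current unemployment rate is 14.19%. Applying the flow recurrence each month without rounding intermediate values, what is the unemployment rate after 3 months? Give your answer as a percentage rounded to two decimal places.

Unemployment rate after three months ≈ 15.10%.

With a fixed labor force, u_{t+1} = u_t + s·(1−u_t) − f·u_t = u_t·(1−s−f) + s.
Here 1−s−f = 0.842 and s = 0.026.
u_1 = 0.141900 × 0.842 + 0.026 = 0.145480.
u_2 = 0.145480 × 0.842 + 0.026 = 0.148494.
u_3 = 0.148494 × 0.842 + 0.026 = 0.151032.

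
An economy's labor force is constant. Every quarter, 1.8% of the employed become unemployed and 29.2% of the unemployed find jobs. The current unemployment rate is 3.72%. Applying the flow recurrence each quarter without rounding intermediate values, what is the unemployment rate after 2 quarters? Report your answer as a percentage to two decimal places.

Unemployment rate after two quarters ≈ 4.81%.

With a fixed labor force, u_{t+1} = u_t + s·(1−u_t) − f·u_t = u_t·(1−s−f) + s.
Here 1−s−f = 0.690 and s = 0.018.
u_1 = 0.037200 × 0.690 + 0.018 = 0.043668.
u_2 = 0.043668 × 0.690 + 0.018 = 0.048131.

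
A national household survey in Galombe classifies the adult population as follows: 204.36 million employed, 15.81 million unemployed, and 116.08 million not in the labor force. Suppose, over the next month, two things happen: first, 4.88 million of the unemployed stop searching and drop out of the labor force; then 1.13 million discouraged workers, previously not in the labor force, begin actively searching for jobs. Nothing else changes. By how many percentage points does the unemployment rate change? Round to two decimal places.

The unemployment rate changes by −1.61 percentage points.

Initially, labor force = 204.36 + 15.81 = 220.17 million, so u = 15.81/220.17 = 7.18%.
After the first change, unemployed and labor force both fall by 4.88 → E = 204.36, U = 10.93, labor force = 215.29 million.
After the second change, unemployed and labor force both rise by 1.13 → E = 204.36, U = 12.06, labor force = 216.42 million.
New unemployment rate = 12.06 / 216.42 = 5.57%.
Change = 5.57% − 7.18% = −1.61 percentage points.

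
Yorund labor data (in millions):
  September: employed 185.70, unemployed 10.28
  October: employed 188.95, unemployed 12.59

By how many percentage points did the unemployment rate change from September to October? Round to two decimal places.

September: labor force = 185.70 + 10.28 = 195.98; u = 10.28/195.98 = 5.25%.
October: labor force = 188.95 + 12.59 = 201.54; u = 12.59/201.54 = 6.25%.
Change = 6.25% − 5.25% = +1.00 pp.

The unemployment rate changed by +1.00 percentage points.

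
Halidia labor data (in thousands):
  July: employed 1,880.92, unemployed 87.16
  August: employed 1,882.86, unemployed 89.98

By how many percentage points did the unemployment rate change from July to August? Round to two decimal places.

The unemployment rate changed by +0.13 percentage points.

July: labor force = 1,880.92 + 87.16 = 1,968.08; u = 87.16/1,968.08 = 4.43%.
August: labor force = 1,882.86 + 89.98 = 1,972.84; u = 89.98/1,972.84 = 4.56%.
Change = 4.56% − 4.43% = +0.13 pp.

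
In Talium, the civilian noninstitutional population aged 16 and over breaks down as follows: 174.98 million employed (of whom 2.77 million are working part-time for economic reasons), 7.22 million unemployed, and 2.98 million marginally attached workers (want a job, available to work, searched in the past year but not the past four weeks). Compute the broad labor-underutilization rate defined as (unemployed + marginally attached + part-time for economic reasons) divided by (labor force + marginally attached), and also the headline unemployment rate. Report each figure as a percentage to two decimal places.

Labor force = 174.98 + 7.22 = 182.20 million.
Numerator = 7.22 + 2.98 + 2.77 = 12.97 million.
Denominator = 182.20 + 2.98 = 185.18 million.
Broad rate = 12.97 / 185.18 = 7.00%.
Headline unemployment rate = 7.22 / 182.20 = 3.96%.

Broad underutilization rate ≈ 7.00%; headline unemployment rate ≈ 3.96%.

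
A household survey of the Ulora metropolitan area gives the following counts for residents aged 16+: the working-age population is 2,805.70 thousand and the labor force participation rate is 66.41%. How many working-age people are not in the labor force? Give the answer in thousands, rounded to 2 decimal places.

Share not in the labor force = 1 − 0.6641 = 0.3359.
Not in labor force = 0.3359 × 2,805.70 ≈ 942.43 thousand.

About 942.43 thousand are not in the labor force.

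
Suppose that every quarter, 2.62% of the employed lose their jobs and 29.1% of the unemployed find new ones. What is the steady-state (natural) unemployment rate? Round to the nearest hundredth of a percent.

Steady-state unemployment rate ≈ 8.26%.

At steady state the flows balance: s·E = f·U, so U/(E+U) = s/(s+f).
u* = 2.62 / (2.62 + 29.1) = 2.62 / 31.72 = 8.26%.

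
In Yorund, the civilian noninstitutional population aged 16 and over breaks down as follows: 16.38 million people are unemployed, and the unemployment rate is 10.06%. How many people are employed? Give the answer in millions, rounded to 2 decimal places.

Labor force = U / u = 16.38 / 0.1006 ≈ 162.82 million.
Employed = labor force − unemployed = 162.82 − 16.38 = 146.44 million.

About 146.44 million are employed.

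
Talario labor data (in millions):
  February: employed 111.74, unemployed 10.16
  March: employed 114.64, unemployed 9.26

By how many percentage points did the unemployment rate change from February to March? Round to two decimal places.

The unemployment rate changed by −0.86 percentage points.

February: labor force = 111.74 + 10.16 = 121.90; u = 10.16/121.90 = 8.33%.
March: labor force = 114.64 + 9.26 = 123.90; u = 9.26/123.90 = 7.47%.
Change = 7.47% − 8.33% = −0.86 pp.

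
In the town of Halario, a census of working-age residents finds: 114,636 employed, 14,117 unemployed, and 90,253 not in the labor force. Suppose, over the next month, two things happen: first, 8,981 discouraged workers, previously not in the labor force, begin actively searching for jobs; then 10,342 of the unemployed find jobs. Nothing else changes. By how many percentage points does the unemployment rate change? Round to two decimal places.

Initially, labor force = 114,636 + 14,117 = 128,753, so u = 14,117/128,753 = 10.96%.
After the first change, unemployed and labor force both rise by 8,981 → E = 114,636, U = 23,098, labor force = 137,734.
After the second change, unemployed falls and employed rises by 10,342; labor force unchanged → E = 124,978, U = 12,756, labor force = 137,734.
New unemployment rate = 12,756 / 137,734 = 9.26%.
Change = 9.26% − 10.96% = −1.70 percentage points.

The unemployment rate changes by −1.70 percentage points.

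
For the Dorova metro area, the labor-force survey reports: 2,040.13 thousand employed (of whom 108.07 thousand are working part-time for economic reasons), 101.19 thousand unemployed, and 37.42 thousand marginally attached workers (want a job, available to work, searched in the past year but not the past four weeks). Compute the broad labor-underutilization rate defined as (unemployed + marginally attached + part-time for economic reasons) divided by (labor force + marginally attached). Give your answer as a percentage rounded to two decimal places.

Labor force = 2,040.13 + 101.19 = 2,141.32 thousand.
Numerator = 101.19 + 37.42 + 108.07 = 246.68 thousand.
Denominator = 2,141.32 + 37.42 = 2,178.74 thousand.
Broad rate = 246.68 / 2,178.74 = 11.32%.

Broad underutilization rate ≈ 11.32%.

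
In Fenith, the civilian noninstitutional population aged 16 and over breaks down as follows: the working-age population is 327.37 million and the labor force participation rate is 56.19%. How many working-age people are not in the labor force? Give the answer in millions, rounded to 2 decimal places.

Share not in the labor force = 1 − 0.5619 = 0.4381.
Not in labor force = 0.4381 × 327.37 ≈ 143.42 million.

About 143.42 million are not in the labor force.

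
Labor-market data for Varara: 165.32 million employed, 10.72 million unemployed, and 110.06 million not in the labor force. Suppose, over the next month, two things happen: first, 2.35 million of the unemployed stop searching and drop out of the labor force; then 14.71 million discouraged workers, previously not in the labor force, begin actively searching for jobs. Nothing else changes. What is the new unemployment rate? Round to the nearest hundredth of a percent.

New unemployment rate ≈ 12.25%.

Initially, labor force = 165.32 + 10.72 = 176.04 million, so u = 10.72/176.04 = 6.09%.
After the first change, unemployed and labor force both fall by 2.35 → E = 165.32, U = 8.37, labor force = 173.69 million.
After the second change, unemployed and labor force both rise by 14.71 → E = 165.32, U = 23.08, labor force = 188.40 million.
New unemployment rate = 23.08 / 188.40 = 12.25%.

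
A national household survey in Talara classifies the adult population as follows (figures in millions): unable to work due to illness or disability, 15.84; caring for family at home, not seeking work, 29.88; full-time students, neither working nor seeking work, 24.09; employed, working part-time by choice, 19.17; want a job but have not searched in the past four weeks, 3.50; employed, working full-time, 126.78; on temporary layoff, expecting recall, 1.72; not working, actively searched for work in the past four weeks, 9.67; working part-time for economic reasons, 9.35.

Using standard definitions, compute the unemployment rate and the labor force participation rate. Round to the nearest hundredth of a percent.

Employed = 19.17 + 126.78 + 9.35 = 155.30 million (anyone who worked, including part-time for economic reasons, counts as employed).
Unemployed = 1.72 + 9.67 = 11.39 million (jobless and actively searching, or on temporary layoff).
Labor force = 155.30 + 11.39 = 166.69 million.
Not in labor force = 15.84 + 29.88 + 24.09 + 3.50 = 73.31 million (those not working and not actively searching are outside the labor force — including those who want a job but have given up searching).
Civilian working-age population = 166.69 + 73.31 = 240.00 million.
Unemployment rate = 11.39 / 166.69 = 6.83%.
Labor force participation rate = 166.69 / 240.00 = 69.45%.

Unemployment rate ≈ 6.83%; labor force participation rate ≈ 69.45%.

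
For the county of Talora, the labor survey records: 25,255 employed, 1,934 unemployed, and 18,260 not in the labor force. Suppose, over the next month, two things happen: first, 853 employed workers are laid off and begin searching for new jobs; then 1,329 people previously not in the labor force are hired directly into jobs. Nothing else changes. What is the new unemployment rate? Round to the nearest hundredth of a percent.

New unemployment rate ≈ 9.77%.

Initially, labor force = 25,255 + 1,934 = 27,189, so u = 1,934/27,189 = 7.11%.
After the first change, employed falls and unemployed rises by 853; labor force unchanged → E = 24,402, U = 2,787, labor force = 27,189.
After the second change, employed and labor force both rise by 1,329; unemployed unchanged → E = 25,731, U = 2,787, labor force = 28,518.
New unemployment rate = 2,787 / 28,518 = 9.77%.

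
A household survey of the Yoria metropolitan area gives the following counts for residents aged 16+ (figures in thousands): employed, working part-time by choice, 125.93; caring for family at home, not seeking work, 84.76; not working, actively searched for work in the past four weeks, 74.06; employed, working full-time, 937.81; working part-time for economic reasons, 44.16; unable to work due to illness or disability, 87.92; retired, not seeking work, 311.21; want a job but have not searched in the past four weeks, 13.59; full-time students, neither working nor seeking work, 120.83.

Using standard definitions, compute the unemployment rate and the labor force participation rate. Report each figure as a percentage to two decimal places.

Employed = 125.93 + 937.81 + 44.16 = 1,107.90 thousand (anyone who worked, including part-time for economic reasons, counts as employed).
Unemployed = 74.06 thousand.
Labor force = 1,107.90 + 74.06 = 1,181.96 thousand.
Not in labor force = 84.76 + 87.92 + 311.21 + 13.59 + 120.83 = 618.31 thousand (those not working and not actively searching are outside the labor force — including those who want a job but have given up searching).
Civilian working-age population = 1,181.96 + 618.31 = 1,800.27 thousand.
Unemployment rate = 74.06 / 1,181.96 = 6.27%.
Labor force participation rate = 1,181.96 / 1,800.27 = 65.65%.

Unemployment rate ≈ 6.27%; labor force participation rate ≈ 65.65%.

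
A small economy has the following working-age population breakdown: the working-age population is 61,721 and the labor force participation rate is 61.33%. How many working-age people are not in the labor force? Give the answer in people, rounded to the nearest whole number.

About 23,868 are not in the labor force.

Share not in the labor force = 1 − 0.6133 = 0.3867.
Not in labor force = 0.3867 × 61,721 ≈ 23,868.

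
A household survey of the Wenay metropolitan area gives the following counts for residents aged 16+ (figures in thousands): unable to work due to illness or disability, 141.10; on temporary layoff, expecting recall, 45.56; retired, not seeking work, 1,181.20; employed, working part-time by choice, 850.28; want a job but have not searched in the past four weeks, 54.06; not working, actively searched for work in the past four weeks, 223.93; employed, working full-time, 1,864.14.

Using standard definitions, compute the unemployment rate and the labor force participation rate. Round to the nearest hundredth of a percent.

Employed = 850.28 + 1,864.14 = 2,714.42 thousand.
Unemployed = 45.56 + 223.93 = 269.49 thousand (jobless and actively searching, or on temporary layoff).
Labor force = 2,714.42 + 269.49 = 2,983.91 thousand.
Not in labor force = 141.10 + 1,181.20 + 54.06 = 1,376.36 thousand (those not working and not actively searching are outside the labor force — including those who want a job but have given up searching).
Civilian working-age population = 2,983.91 + 1,376.36 = 4,360.27 thousand.
Unemployment rate = 269.49 / 2,983.91 = 9.03%.
Labor force participation rate = 2,983.91 / 4,360.27 = 68.43%.

Unemployment rate ≈ 9.03%; labor force participation rate ≈ 68.43%.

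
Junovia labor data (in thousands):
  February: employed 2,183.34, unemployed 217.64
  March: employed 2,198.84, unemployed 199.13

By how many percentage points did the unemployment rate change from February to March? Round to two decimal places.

The unemployment rate changed by −0.76 percentage points.

February: labor force = 2,183.34 + 217.64 = 2,400.98; u = 217.64/2,400.98 = 9.06%.
March: labor force = 2,198.84 + 199.13 = 2,397.97; u = 199.13/2,397.97 = 8.30%.
Change = 8.30% − 9.06% = −0.76 pp.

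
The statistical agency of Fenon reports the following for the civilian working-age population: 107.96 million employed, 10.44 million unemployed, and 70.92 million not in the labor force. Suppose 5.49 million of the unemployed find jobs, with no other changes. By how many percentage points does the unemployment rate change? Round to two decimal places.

The unemployment rate changes by −4.64 percentage points.

Initially, labor force = 107.96 + 10.44 = 118.40 million, so u = 10.44/118.40 = 8.82%.
After the change, unemployed falls and employed rises by 5.49; labor force unchanged → E = 113.45, U = 4.95, labor force = 118.40 million.
New unemployment rate = 4.95 / 118.40 = 4.18%.
Change = 4.18% − 8.82% = −4.64 percentage points.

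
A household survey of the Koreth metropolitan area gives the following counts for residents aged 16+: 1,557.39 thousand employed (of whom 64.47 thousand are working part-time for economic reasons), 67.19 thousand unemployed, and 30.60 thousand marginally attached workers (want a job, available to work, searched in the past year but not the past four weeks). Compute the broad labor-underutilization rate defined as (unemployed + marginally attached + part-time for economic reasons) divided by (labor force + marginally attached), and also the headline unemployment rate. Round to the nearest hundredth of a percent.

Labor force = 1,557.39 + 67.19 = 1,624.58 thousand.
Numerator = 67.19 + 30.60 + 64.47 = 162.26 thousand.
Denominator = 1,624.58 + 30.60 = 1,655.18 thousand.
Broad rate = 162.26 / 1,655.18 = 9.80%.
Headline unemployment rate = 67.19 / 1,624.58 = 4.14%.

Broad underutilization rate ≈ 9.80%; headline unemployment rate ≈ 4.14%.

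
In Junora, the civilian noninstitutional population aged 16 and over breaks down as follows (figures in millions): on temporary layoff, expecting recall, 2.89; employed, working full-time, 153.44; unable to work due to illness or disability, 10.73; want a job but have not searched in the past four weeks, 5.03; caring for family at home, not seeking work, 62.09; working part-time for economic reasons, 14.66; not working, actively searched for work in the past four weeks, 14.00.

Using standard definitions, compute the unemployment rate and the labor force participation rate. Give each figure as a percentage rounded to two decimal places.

Employed = 153.44 + 14.66 = 168.10 million (anyone who worked, including part-time for economic reasons, counts as employed).
Unemployed = 2.89 + 14.00 = 16.89 million (jobless and actively searching, or on temporary layoff).
Labor force = 168.10 + 16.89 = 184.99 million.
Not in labor force = 10.73 + 5.03 + 62.09 = 77.85 million (those not working and not actively searching are outside the labor force — including those who want a job but have given up searching).
Civilian working-age population = 184.99 + 77.85 = 262.84 million.
Unemployment rate = 16.89 / 184.99 = 9.13%.
Labor force participation rate = 184.99 / 262.84 = 70.38%.

Unemployment rate ≈ 9.13%; labor force participation rate ≈ 70.38%.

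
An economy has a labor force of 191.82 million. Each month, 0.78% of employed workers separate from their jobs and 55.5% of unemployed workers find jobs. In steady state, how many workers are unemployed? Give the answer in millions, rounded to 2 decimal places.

About 2.66 million are unemployed in steady state.

Steady-state unemployment rate u* = s/(s+f) = 0.78/(0.78+55.5) = 0.013859.
Unemployed = u* × labor force = 0.013859 × 191.82 ≈ 2.66 million.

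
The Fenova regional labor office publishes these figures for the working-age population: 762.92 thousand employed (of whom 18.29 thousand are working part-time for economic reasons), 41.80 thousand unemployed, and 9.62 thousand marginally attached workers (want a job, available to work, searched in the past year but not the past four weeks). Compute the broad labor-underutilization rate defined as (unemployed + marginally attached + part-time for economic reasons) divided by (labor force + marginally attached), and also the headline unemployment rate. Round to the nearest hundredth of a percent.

Labor force = 762.92 + 41.80 = 804.72 thousand.
Numerator = 41.80 + 9.62 + 18.29 = 69.71 thousand.
Denominator = 804.72 + 9.62 = 814.34 thousand.
Broad rate = 69.71 / 814.34 = 8.56%.
Headline unemployment rate = 41.80 / 804.72 = 5.19%.

Broad underutilization rate ≈ 8.56%; headline unemployment rate ≈ 5.19%.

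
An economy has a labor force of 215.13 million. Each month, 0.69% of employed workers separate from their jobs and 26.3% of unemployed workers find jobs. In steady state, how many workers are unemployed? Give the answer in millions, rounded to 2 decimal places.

Steady-state unemployment rate u* = s/(s+f) = 0.69/(0.69+26.3) = 0.025565.
Unemployed = u* × labor force = 0.025565 × 215.13 ≈ 5.50 million.

About 5.50 million are unemployed in steady state.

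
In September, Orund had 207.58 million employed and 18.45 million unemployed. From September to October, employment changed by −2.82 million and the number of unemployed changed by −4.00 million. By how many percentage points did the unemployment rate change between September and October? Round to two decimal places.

September: labor force = 207.58 + 18.45 = 226.03; u = 18.45/226.03 = 8.16%.
October: labor force = 204.76 + 14.45 = 219.21; u = 14.45/219.21 = 6.59%.
Change = 6.59% − 8.16% = −1.57 pp.

The unemployment rate changed by −1.57 percentage points.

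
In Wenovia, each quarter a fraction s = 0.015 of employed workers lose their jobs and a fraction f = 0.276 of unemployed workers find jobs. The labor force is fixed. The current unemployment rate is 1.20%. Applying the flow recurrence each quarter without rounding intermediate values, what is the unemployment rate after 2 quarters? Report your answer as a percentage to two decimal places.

Unemployment rate after two quarters ≈ 3.17%.

With a fixed labor force, u_{t+1} = u_t + s·(1−u_t) − f·u_t = u_t·(1−s−f) + s.
Here 1−s−f = 0.709 and s = 0.015.
u_1 = 0.012000 × 0.709 + 0.015 = 0.023508.
u_2 = 0.023508 × 0.709 + 0.015 = 0.031667.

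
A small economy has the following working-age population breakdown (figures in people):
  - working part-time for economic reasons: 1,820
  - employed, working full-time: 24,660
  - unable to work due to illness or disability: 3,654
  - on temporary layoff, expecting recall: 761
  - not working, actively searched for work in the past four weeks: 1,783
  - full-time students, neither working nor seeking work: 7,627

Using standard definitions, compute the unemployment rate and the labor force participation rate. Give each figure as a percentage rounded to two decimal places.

Unemployment rate ≈ 8.77%; labor force participation rate ≈ 72.01%.

Employed = 1,820 + 24,660 = 26,480 (anyone who worked, including part-time for economic reasons, counts as employed).
Unemployed = 761 + 1,783 = 2,544 (jobless and actively searching, or on temporary layoff).
Labor force = 26,480 + 2,544 = 29,024.
Not in labor force = 3,654 + 7,627 = 11,281 (those not working and not actively searching are outside the labor force).
Civilian working-age population = 29,024 + 11,281 = 40,305.
Unemployment rate = 2,544 / 29,024 = 8.77%.
Labor force participation rate = 29,024 / 40,305 = 72.01%.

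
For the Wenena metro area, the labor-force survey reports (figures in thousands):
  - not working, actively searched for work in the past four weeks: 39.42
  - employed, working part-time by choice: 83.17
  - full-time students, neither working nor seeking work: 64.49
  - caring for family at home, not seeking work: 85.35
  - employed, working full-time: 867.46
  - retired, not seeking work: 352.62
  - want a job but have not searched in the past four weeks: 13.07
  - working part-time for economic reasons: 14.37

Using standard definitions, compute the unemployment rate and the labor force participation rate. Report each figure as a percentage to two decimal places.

Employed = 83.17 + 867.46 + 14.37 = 965.00 thousand (anyone who worked, including part-time for economic reasons, counts as employed).
Unemployed = 39.42 thousand.
Labor force = 965.00 + 39.42 = 1,004.42 thousand.
Not in labor force = 64.49 + 85.35 + 352.62 + 13.07 = 515.53 thousand (those not working and not actively searching are outside the labor force — including those who want a job but have given up searching).
Civilian working-age population = 1,004.42 + 515.53 = 1,519.95 thousand.
Unemployment rate = 39.42 / 1,004.42 = 3.92%.
Labor force participation rate = 1,004.42 / 1,519.95 = 66.08%.

Unemployment rate ≈ 3.92%; labor force participation rate ≈ 66.08%.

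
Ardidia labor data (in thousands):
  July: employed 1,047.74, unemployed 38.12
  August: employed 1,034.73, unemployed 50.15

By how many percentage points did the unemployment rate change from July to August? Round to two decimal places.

July: labor force = 1,047.74 + 38.12 = 1,085.86; u = 38.12/1,085.86 = 3.51%.
August: labor force = 1,034.73 + 50.15 = 1,084.88; u = 50.15/1,084.88 = 4.62%.
Change = 4.62% − 3.51% = +1.11 pp.

The unemployment rate changed by +1.11 percentage points.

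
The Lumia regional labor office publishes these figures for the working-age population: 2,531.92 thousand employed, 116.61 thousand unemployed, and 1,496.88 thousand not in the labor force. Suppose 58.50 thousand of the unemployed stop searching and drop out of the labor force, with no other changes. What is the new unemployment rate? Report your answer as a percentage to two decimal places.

New unemployment rate ≈ 2.24%.

Initially, labor force = 2,531.92 + 116.61 = 2,648.53 thousand, so u = 116.61/2,648.53 = 4.40%.
After the change, unemployed and labor force both fall by 58.50 → E = 2,531.92, U = 58.11, labor force = 2,590.03 thousand.
New unemployment rate = 58.11 / 2,590.03 = 2.24%.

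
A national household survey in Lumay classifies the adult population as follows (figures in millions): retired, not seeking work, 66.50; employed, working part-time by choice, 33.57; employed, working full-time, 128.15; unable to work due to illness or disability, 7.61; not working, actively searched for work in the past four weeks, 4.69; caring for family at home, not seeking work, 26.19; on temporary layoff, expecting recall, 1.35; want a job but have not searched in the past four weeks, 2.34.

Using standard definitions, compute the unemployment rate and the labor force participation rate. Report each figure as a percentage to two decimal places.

Unemployment rate ≈ 3.60%; labor force participation rate ≈ 62.04%.

Employed = 33.57 + 128.15 = 161.72 million.
Unemployed = 4.69 + 1.35 = 6.04 million (jobless and actively searching, or on temporary layoff).
Labor force = 161.72 + 6.04 = 167.76 million.
Not in labor force = 66.50 + 7.61 + 26.19 + 2.34 = 102.64 million (those not working and not actively searching are outside the labor force — including those who want a job but have given up searching).
Civilian working-age population = 167.76 + 102.64 = 270.40 million.
Unemployment rate = 6.04 / 167.76 = 3.60%.
Labor force participation rate = 167.76 / 270.40 = 62.04%.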